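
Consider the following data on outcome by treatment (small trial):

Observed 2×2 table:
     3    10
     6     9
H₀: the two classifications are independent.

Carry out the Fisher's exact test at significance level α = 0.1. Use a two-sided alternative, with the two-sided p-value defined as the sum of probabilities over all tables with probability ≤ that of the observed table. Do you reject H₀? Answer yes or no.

reject H₀: no

Margins: r₁=13, r₂=15, c₁=9, c₂=19, n=28
p_obs = C(13,3)·C(15,6)/C(28,9); sum pmf over tables with pmf ≤ p_obs
p-value (two-sided) = 0.43478
At α=0.1: p ≥ α → fail to reject H₀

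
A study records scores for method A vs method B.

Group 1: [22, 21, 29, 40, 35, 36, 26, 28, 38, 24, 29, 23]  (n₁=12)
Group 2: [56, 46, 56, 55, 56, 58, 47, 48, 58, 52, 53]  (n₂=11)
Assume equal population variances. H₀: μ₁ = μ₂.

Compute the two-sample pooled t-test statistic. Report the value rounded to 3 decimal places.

test statistic = -10.212

x̄₁=29.250, s₁=6.538, n₁=12
x̄₂=53.182, s₂=4.378, n₂=11
s_p² = [11·6.538² + 10·4.378²]/21 = 31.5184
SE = √(s_p²·(1/12+1/11)) = 2.3435
t = (29.250−53.182)/2.3435 = -10.2121
df = 21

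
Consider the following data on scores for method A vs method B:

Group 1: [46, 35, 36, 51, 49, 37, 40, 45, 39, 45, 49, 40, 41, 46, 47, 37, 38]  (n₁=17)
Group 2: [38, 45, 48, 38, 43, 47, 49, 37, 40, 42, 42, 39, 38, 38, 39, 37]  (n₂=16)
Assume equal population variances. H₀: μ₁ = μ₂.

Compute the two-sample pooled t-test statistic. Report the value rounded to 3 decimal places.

test statistic = 0.719

x̄₁=42.412, s₁=5.124, n₁=17
x̄₂=41.250, s₂=4.058, n₂=16
s_p² = [16·5.124² + 15·4.058²]/31 = 21.5199
SE = √(s_p²·(1/17+1/16)) = 1.6158
t = (42.412−41.250)/1.6158 = 0.7190
df = 31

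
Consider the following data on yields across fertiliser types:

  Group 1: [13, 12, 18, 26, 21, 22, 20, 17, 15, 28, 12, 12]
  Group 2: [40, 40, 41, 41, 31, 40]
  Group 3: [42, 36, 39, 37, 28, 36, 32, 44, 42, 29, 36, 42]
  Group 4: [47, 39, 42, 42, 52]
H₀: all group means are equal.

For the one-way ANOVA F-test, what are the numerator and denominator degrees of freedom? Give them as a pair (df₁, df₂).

degrees of freedom = [3, 31]

k = 4 groups, N = 35 total
df = (k−1, N−k) = (4−1, 35−4) = (3, 31)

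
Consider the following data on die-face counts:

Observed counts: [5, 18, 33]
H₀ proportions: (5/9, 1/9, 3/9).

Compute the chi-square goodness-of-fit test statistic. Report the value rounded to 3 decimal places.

n = 56; E_i = n·p_i = [31.11, 6.22, 18.67]
χ² = (5−31.11)²/31.11 + (18−6.22)²/6.22 + (33−18.67)²/18.67 = 55.2143
df = 2

test statistic = 55.214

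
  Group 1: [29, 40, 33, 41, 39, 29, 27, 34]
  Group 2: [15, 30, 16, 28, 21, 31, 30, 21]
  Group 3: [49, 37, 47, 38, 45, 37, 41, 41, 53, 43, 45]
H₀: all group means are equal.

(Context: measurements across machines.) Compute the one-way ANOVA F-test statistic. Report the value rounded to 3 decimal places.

Group means [34.00, 24.00, 43.27], grand mean 34.815
SSB = Σnᵢ(x̄ᵢ−x̄)² = 1727.892; SSW = ΣΣ(x−x̄ᵢ)² = 774.182
MSB = 1727.892/2 = 863.9461; MSW = 774.182/24 = 32.2576
F = MSB/MSW = 26.7827
df = (2, 24)

test statistic = 26.783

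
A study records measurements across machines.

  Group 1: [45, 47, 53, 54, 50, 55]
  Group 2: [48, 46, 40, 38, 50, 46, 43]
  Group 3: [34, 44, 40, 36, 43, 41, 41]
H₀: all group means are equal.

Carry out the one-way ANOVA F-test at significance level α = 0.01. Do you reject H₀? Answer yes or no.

reject H₀: yes

Group means [50.67, 44.43, 39.86], grand mean 44.700
SSB = Σnᵢ(x̄ᵢ−x̄)² = 378.295; SSW = ΣΣ(x−x̄ᵢ)² = 271.905
MSB = 378.295/2 = 189.1476; MSW = 271.905/17 = 15.9944
F = MSB/MSW = 11.8259
df = (2, 17)
p-value (upper-tail) = 0.00060
At α=0.01: p < α → reject H₀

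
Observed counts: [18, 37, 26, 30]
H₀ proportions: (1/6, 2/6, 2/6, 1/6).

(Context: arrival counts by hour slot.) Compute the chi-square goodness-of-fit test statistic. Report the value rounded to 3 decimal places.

test statistic = 10.432

n = 111; E_i = n·p_i = [18.50, 37.00, 37.00, 18.50]
χ² = (18−18.50)²/18.50 + (37−37.00)²/37.00 + (26−37.00)²/37.00 + (30−18.50)²/18.50 = 10.4324
df = 3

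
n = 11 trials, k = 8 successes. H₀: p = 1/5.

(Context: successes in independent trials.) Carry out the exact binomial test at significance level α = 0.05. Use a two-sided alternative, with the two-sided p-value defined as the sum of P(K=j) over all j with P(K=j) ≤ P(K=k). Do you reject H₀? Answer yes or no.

reject H₀: yes

Exact binomial: n=11, k=8, p₀=1/5=0.2000
P(X=j) = C(n,j)·p₀^j·(1−p₀)^(n−j); p = Σ P(X=j) over j with P(X=j) ≤ P(X=8)
p-value (two-sided) = 0.00024
At α=0.05: p < α → reject H₀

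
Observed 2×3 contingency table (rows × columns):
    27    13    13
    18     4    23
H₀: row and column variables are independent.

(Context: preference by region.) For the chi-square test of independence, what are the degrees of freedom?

df = (r−1)(c−1) = (2−1)·(3−1) = 2

degrees of freedom = 2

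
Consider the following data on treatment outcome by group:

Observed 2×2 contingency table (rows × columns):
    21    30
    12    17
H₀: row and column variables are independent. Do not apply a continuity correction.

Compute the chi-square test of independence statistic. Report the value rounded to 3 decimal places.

Row totals [51, 29], col totals [33, 47], n=80
χ² = (21−21.04)²/21.04 + (30−29.96)²/29.96 + (12−11.96)²/11.96 + (17−17.04)²/17.04 = 0.0003
df = 1

test statistic = 0.000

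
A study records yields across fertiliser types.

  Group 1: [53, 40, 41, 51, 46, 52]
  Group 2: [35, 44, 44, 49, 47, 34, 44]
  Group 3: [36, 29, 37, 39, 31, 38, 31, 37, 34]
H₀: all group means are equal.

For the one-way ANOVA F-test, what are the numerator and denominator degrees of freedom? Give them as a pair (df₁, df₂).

k = 3 groups, N = 22 total
df = (k−1, N−k) = (3−1, 22−3) = (2, 19)

degrees of freedom = [2, 19]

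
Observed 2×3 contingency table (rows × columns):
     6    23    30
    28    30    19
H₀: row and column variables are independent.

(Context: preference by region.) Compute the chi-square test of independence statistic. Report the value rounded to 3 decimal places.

Row totals [59, 77], col totals [34, 53, 49], n=136
χ² = (6−14.75)²/14.75 + (23−22.99)²/22.99 + (30−21.26)²/21.26 + (28−19.25)²/19.25 + (30−30.01)²/30.01 + (19−27.74)²/27.74 = 15.5187
df = 2

test statistic = 15.519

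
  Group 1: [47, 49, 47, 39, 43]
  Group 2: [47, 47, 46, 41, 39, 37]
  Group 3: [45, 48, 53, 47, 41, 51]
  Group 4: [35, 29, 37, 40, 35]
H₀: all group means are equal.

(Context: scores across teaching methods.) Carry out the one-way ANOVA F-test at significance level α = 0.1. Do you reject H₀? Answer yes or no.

Group means [45.00, 42.83, 47.50, 35.20], grand mean 42.864
SSB = Σnᵢ(x̄ᵢ−x̄)² = 445.458; SSW = ΣΣ(x−x̄ᵢ)² = 317.133
MSB = 445.458/3 = 148.4859; MSW = 317.133/18 = 17.6185
F = MSB/MSW = 8.4278
df = (3, 18)
p-value (upper-tail) = 0.00104
At α=0.1: p < α → reject H₀

reject H₀: yes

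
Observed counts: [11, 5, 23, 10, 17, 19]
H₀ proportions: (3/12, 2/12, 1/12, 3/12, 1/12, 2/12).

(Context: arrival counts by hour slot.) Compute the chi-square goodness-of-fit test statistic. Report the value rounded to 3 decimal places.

n = 85; E_i = n·p_i = [21.25, 14.17, 7.08, 21.25, 7.08, 14.17]
χ² = (11−21.25)²/21.25 + (5−14.17)²/14.17 + (23−7.08)²/7.08 + (10−21.25)²/21.25 + (17−7.08)²/7.08 + (19−14.17)²/14.17 = 68.1294
df = 5

test statistic = 68.129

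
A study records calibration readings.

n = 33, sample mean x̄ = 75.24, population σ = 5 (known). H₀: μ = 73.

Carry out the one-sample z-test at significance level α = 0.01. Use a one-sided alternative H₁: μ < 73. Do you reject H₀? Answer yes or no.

SE = σ/√n = 5/√33 = 0.8704
z = (x̄−μ₀)/SE = (75.24−73)/0.8704 = 2.5736
p-value (one-sided, H₁ less) = 0.99497
At α=0.01: p ≥ α → fail to reject H₀

reject H₀: no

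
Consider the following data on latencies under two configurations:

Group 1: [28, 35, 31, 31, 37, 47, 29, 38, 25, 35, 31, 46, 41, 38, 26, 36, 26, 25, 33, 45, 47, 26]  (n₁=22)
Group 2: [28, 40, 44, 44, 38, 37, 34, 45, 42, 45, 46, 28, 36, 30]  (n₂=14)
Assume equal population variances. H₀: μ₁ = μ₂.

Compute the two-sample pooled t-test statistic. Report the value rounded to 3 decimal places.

x̄₁=34.364, s₁=7.365, n₁=22
x̄₂=38.357, s₂=6.428, n₂=14
s_p² = [21·7.365² + 13·6.428²]/34 = 49.3031
SE = √(s_p²·(1/22+1/14)) = 2.4006
t = (34.364−38.357)/2.4006 = -1.6636
df = 34

test statistic = -1.664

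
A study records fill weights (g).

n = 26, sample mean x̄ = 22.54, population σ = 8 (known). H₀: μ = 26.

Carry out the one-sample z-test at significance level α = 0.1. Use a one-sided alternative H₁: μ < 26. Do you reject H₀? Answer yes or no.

reject H₀: yes

SE = σ/√n = 8/√26 = 1.5689
z = (x̄−μ₀)/SE = (22.54−26)/1.5689 = -2.2053
p-value (one-sided, H₁ less) = 0.01372
At α=0.1: p < α → reject H₀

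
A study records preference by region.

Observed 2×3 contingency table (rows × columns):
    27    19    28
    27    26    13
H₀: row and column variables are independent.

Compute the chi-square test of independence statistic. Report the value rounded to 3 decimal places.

test statistic = 6.140

Row totals [74, 66], col totals [54, 45, 41], n=140
χ² = (27−28.54)²/28.54 + (19−23.79)²/23.79 + (28−21.67)²/21.67 + (27−25.46)²/25.46 + (26−21.21)²/21.21 + (13−19.33)²/19.33 = 6.1396
df = 2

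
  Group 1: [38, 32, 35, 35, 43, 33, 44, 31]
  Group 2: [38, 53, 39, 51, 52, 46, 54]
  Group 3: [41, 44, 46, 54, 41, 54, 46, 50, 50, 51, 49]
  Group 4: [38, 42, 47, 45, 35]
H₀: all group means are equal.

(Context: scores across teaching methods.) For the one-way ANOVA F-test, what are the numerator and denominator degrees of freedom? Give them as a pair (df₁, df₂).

k = 4 groups, N = 31 total
df = (k−1, N−k) = (4−1, 31−4) = (3, 27)

degrees of freedom = [3, 27]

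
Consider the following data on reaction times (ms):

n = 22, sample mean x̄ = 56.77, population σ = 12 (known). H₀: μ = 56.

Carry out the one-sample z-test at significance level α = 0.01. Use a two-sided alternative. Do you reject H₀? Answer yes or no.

SE = σ/√n = 12/√22 = 2.5584
z = (x̄−μ₀)/SE = (56.77−56)/2.5584 = 0.3010
p-value (two-sided) = 0.76344
At α=0.01: p ≥ α → fail to reject H₀

reject H₀: no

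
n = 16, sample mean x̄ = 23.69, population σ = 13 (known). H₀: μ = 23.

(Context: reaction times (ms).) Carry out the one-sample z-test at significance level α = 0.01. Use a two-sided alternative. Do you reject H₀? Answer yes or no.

reject H₀: no

SE = σ/√n = 13/√16 = 3.2500
z = (x̄−μ₀)/SE = (23.69−23)/3.2500 = 0.2123
p-value (two-sided) = 0.83187
At α=0.01: p ≥ α → fail to reject H₀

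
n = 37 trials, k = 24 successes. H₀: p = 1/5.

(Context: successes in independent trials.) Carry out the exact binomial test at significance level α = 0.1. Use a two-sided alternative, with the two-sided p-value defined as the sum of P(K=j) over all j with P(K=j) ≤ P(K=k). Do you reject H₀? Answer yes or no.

Exact binomial: n=37, k=24, p₀=1/5=0.2000
P(X=j) = C(n,j)·p₀^j·(1−p₀)^(n−j); p = Σ P(X=j) over j with P(X=j) ≤ P(X=24)
p-value (two-sided) = 0.00000
At α=0.1: p < α → reject H₀

reject H₀: yes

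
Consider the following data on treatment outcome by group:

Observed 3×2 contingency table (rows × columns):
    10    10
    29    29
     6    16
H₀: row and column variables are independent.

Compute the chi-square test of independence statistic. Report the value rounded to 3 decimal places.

test statistic = 3.581

Row totals [20, 58, 22], col totals [45, 55], n=100
χ² = (10−9.00)²/9.00 + (10−11.00)²/11.00 + (29−26.10)²/26.10 + (29−31.90)²/31.90 + (6−9.90)²/9.90 + (16−12.10)²/12.10 = 3.5813
df = 2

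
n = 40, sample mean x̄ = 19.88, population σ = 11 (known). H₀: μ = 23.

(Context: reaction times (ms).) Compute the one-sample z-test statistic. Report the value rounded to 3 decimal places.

SE = σ/√n = 11/√40 = 1.7393
z = (x̄−μ₀)/SE = (19.88−23)/1.7393 = -1.7939

test statistic = -1.794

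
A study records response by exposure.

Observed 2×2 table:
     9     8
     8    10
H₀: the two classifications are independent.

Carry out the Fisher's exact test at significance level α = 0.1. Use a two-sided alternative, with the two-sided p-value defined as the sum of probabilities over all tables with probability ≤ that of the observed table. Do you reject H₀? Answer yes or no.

reject H₀: no

Margins: r₁=17, r₂=18, c₁=17, c₂=18, n=35
p_obs = C(17,9)·C(18,8)/C(35,17); sum pmf over tables with pmf ≤ p_obs
p-value (two-sided) = 0.73952
At α=0.1: p ≥ α → fail to reject H₀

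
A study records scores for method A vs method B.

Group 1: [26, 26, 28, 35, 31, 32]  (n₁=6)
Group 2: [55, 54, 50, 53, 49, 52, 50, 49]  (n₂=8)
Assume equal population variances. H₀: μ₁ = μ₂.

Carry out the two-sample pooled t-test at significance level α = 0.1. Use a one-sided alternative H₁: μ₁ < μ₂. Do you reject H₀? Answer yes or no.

x̄₁=29.667, s₁=3.615, n₁=6
x̄₂=51.500, s₂=2.330, n₂=8
s_p² = [5·3.615² + 7·2.330²]/12 = 8.6111
SE = √(s_p²·(1/6+1/8)) = 1.5848
t = (29.667−51.500)/1.5848 = -13.7768
df = 12
p-value (one-sided, H₁ less) = 0.00000
At α=0.1: p < α → reject H₀

reject H₀: yes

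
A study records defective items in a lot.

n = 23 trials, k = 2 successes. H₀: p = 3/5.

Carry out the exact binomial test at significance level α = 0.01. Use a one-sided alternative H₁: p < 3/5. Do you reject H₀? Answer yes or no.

reject H₀: yes

Exact binomial: n=23, k=2, p₀=3/5=0.6000
P(X≤2) from Σ C(n,i)·p₀^i·(1−p₀)^(n−i)
p-value (one-sided, H₁ less) = 0.00000
At α=0.01: p < α → reject H₀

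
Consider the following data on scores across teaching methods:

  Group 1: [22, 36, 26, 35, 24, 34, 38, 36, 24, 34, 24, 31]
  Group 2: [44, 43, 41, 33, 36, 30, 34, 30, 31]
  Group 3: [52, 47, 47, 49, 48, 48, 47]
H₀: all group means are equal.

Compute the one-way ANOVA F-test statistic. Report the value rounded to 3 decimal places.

test statistic = 27.662

Group means [30.33, 35.78, 48.29], grand mean 36.571
SSB = Σnᵢ(x̄ᵢ−x̄)² = 1433.206; SSW = ΣΣ(x−x̄ᵢ)² = 647.651
MSB = 1433.206/2 = 716.6032; MSW = 647.651/25 = 25.9060
F = MSB/MSW = 27.6616
df = (2, 25)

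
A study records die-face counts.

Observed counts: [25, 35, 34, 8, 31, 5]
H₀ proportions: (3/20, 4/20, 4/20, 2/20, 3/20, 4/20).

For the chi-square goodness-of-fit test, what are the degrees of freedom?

df = k − 1 = 6 − 1 = 5

degrees of freedom = 5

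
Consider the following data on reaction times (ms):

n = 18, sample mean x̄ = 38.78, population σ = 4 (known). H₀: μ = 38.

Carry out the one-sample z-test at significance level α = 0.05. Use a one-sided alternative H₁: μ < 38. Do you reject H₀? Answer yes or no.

reject H₀: no

SE = σ/√n = 4/√18 = 0.9428
z = (x̄−μ₀)/SE = (38.78−38)/0.9428 = 0.8273
p-value (one-sided, H₁ less) = 0.79597
At α=0.05: p ≥ α → fail to reject H₀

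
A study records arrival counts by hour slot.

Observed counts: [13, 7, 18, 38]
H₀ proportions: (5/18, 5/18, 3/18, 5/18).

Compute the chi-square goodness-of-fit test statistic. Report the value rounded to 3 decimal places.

n = 76; E_i = n·p_i = [21.11, 21.11, 12.67, 21.11]
χ² = (13−21.11)²/21.11 + (7−21.11)²/21.11 + (18−12.67)²/12.67 + (38−21.11)²/21.11 = 28.3053
df = 3

test statistic = 28.305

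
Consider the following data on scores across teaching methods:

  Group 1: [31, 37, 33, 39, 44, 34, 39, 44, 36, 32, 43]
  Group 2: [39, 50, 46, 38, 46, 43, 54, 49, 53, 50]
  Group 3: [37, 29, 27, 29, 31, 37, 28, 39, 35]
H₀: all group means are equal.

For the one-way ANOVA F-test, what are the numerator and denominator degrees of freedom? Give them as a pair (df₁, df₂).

k = 3 groups, N = 30 total
df = (k−1, N−k) = (3−1, 30−3) = (2, 27)

degrees of freedom = [2, 27]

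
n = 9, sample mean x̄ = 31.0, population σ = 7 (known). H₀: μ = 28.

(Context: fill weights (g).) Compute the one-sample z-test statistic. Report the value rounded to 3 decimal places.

test statistic = 1.286

SE = σ/√n = 7/√9 = 2.3333
z = (x̄−μ₀)/SE = (31.0−28)/2.3333 = 1.2857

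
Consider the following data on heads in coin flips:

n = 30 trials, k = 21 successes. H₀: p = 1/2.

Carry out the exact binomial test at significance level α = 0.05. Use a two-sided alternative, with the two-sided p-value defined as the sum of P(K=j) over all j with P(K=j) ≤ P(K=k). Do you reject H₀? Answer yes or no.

reject H₀: yes

Exact binomial: n=30, k=21, p₀=1/2=0.5000
P(X=j) = C(n,j)·p₀^j·(1−p₀)^(n−j); p = Σ P(X=j) over j with P(X=j) ≤ P(X=21)
p-value (two-sided) = 0.04277
At α=0.05: p < α → reject H₀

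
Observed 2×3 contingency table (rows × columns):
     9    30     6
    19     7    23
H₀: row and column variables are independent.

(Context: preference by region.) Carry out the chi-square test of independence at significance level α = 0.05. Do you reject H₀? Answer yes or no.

Row totals [45, 49], col totals [28, 37, 29], n=94
χ² = (9−13.40)²/13.40 + (30−17.71)²/17.71 + (6−13.88)²/13.88 + (19−14.60)²/14.60 + (7−19.29)²/19.29 + (23−15.12)²/15.12 = 27.7142
df = 2
p-value (upper-tail) = 0.00000
At α=0.05: p < α → reject H₀

reject H₀: yes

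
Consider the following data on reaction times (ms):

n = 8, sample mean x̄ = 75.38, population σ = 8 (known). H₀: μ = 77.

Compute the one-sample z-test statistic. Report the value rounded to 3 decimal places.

SE = σ/√n = 8/√8 = 2.8284
z = (x̄−μ₀)/SE = (75.38−77)/2.8284 = -0.5728

test statistic = -0.573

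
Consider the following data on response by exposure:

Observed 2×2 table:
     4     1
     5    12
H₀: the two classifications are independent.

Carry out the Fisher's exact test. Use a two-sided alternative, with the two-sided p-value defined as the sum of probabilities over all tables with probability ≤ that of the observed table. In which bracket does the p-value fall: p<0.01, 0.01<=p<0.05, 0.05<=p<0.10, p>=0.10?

Margins: r₁=5, r₂=17, c₁=9, c₂=13, n=22
p_obs = C(5,4)·C(17,5)/C(22,9); sum pmf over tables with pmf ≤ p_obs
p-value (two-sided) = 0.11586
→ bracket: p>=0.10

p-value bracket: p>=0.10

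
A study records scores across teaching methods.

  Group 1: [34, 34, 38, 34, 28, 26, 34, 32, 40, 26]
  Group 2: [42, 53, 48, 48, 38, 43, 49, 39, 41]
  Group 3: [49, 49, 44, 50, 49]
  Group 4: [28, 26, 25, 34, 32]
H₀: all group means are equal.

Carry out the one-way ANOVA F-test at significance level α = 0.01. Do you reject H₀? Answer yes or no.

reject H₀: yes

Group means [32.60, 44.56, 48.20, 29.00], grand mean 38.379
SSB = Σnᵢ(x̄ᵢ−x̄)² = 1599.405; SSW = ΣΣ(x−x̄ᵢ)² = 493.422
MSB = 1599.405/3 = 533.1351; MSW = 493.422/25 = 19.7369
F = MSB/MSW = 27.0121
df = (3, 25)
p-value (upper-tail) = 0.00000
At α=0.01: p < α → reject H₀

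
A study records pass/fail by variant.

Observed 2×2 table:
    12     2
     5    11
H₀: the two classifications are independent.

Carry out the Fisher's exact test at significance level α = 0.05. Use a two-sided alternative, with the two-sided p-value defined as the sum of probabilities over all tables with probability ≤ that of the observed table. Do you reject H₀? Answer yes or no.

reject H₀: yes

Margins: r₁=14, r₂=16, c₁=17, c₂=13, n=30
p_obs = C(14,12)·C(16,5)/C(30,17); sum pmf over tables with pmf ≤ p_obs
p-value (two-sided) = 0.00391
At α=0.05: p < α → reject H₀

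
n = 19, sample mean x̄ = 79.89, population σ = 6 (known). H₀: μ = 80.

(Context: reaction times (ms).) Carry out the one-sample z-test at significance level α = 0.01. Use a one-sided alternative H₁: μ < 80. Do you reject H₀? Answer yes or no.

reject H₀: no

SE = σ/√n = 6/√19 = 1.3765
z = (x̄−μ₀)/SE = (79.89−80)/1.3765 = -0.0799
p-value (one-sided, H₁ less) = 0.46815
At α=0.01: p ≥ α → fail to reject H₀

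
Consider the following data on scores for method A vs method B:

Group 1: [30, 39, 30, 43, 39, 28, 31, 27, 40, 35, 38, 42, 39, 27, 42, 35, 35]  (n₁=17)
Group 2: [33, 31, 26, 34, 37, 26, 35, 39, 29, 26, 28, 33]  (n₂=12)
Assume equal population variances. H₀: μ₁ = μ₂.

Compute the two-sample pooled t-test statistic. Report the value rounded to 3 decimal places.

x̄₁=35.294, s₁=5.509, n₁=17
x̄₂=31.417, s₂=4.461, n₂=12
s_p² = [16·5.509² + 11·4.461²]/27 = 26.0906
SE = √(s_p²·(1/17+1/12)) = 1.9259
t = (35.294−31.417)/1.9259 = 2.0134
df = 27

test statistic = 2.013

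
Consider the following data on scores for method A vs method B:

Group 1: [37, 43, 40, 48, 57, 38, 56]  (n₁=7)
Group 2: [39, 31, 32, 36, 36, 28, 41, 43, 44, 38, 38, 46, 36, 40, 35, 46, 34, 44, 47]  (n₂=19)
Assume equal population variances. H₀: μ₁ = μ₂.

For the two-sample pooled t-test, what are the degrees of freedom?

df = n₁ + n₂ − 2 = 7 + 19 − 2 = 24

degrees of freedom = 24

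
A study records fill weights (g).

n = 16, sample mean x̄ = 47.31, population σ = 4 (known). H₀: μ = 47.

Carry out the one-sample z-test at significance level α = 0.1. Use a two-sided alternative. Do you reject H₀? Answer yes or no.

SE = σ/√n = 4/√16 = 1.0000
z = (x̄−μ₀)/SE = (47.31−47)/1.0000 = 0.3100
p-value (two-sided) = 0.75656
At α=0.1: p ≥ α → fail to reject H₀

reject H₀: no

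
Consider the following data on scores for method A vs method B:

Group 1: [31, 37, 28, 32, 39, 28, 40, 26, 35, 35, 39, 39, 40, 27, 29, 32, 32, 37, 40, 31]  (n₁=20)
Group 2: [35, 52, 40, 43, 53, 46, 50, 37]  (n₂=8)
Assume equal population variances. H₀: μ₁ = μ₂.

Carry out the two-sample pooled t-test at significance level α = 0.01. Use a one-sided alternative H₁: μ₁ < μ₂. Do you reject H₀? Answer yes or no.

x̄₁=33.850, s₁=4.826, n₁=20
x̄₂=44.500, s₂=6.866, n₂=8
s_p² = [19·4.826² + 7·6.866²]/26 = 29.7135
SE = √(s_p²·(1/20+1/8)) = 2.2803
t = (33.850−44.500)/2.2803 = -4.6704
df = 26
p-value (one-sided, H₁ less) = 0.00004
At α=0.01: p < α → reject H₀

reject H₀: yes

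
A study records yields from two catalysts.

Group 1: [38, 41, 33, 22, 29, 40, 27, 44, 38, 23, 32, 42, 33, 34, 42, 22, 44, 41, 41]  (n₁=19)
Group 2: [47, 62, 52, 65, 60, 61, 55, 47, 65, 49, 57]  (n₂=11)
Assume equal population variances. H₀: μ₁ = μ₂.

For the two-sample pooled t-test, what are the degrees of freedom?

df = n₁ + n₂ − 2 = 19 + 11 − 2 = 28

degrees of freedom = 28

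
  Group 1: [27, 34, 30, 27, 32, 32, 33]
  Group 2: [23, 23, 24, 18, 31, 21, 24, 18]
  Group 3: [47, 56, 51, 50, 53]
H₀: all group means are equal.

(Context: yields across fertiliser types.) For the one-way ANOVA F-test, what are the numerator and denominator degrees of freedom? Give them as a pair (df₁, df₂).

k = 3 groups, N = 20 total
df = (k−1, N−k) = (3−1, 20−3) = (2, 17)

degrees of freedom = [2, 17]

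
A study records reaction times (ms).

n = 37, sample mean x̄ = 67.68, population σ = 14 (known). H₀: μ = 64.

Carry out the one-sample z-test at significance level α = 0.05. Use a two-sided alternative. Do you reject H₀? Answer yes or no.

SE = σ/√n = 14/√37 = 2.3016
z = (x̄−μ₀)/SE = (67.68−64)/2.3016 = 1.5989
p-value (two-sided) = 0.10984
At α=0.05: p ≥ α → fail to reject H₀

reject H₀: no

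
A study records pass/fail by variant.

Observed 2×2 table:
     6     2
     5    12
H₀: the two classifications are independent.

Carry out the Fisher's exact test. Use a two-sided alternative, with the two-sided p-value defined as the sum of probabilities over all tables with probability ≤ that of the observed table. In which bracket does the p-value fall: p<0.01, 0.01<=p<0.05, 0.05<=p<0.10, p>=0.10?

Margins: r₁=8, r₂=17, c₁=11, c₂=14, n=25
p_obs = C(8,6)·C(17,5)/C(25,11); sum pmf over tables with pmf ≤ p_obs
p-value (two-sided) = 0.08098
→ bracket: 0.05<=p<0.10

p-value bracket: 0.05<=p<0.10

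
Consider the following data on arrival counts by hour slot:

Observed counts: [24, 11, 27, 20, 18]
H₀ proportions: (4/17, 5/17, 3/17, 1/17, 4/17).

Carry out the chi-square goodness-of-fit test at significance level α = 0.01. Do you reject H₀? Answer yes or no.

n = 100; E_i = n·p_i = [23.53, 29.41, 17.65, 5.88, 23.53]
χ² = (24−23.53)²/23.53 + (11−29.41)²/29.41 + (27−17.65)²/17.65 + (20−5.88)²/5.88 + (18−23.53)²/23.53 = 51.6740
df = 4
p-value (upper-tail) = 0.00000
At α=0.01: p < α → reject H₀

reject H₀: yes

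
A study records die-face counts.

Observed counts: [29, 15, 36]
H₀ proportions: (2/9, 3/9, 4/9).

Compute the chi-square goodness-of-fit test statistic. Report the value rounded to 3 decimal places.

n = 80; E_i = n·p_i = [17.78, 26.67, 35.56]
χ² = (29−17.78)²/17.78 + (15−26.67)²/26.67 + (36−35.56)²/35.56 = 12.1937
df = 2

test statistic = 12.194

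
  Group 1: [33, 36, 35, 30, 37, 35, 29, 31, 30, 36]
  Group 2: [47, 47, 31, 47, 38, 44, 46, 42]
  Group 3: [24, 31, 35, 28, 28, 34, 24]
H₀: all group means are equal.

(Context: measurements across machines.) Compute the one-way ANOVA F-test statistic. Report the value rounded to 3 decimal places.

test statistic = 19.529

Group means [33.20, 42.75, 29.14], grand mean 35.120
SSB = Σnᵢ(x̄ᵢ−x̄)² = 752.683; SSW = ΣΣ(x−x̄ᵢ)² = 423.957
MSB = 752.683/2 = 376.3414; MSW = 423.957/22 = 19.2708
F = MSB/MSW = 19.5291
df = (2, 22)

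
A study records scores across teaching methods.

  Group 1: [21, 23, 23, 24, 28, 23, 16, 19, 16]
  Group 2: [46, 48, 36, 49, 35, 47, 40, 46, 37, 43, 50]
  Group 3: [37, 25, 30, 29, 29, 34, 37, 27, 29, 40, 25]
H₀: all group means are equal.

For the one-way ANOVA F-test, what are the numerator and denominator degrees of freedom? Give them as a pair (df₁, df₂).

k = 3 groups, N = 31 total
df = (k−1, N−k) = (3−1, 31−3) = (2, 28)

degrees of freedom = [2, 28]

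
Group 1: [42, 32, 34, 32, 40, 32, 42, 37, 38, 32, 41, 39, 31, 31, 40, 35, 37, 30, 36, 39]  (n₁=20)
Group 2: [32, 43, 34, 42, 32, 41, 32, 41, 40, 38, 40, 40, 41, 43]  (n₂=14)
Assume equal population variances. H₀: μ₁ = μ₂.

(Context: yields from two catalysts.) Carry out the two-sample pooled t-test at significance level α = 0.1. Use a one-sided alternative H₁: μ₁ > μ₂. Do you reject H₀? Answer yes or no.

x̄₁=36.000, s₁=4.026, n₁=20
x̄₂=38.500, s₂=4.165, n₂=14
s_p² = [19·4.026² + 13·4.165²]/32 = 16.6719
SE = √(s_p²·(1/20+1/14)) = 1.4228
t = (36.000−38.500)/1.4228 = -1.7571
df = 32
p-value (one-sided, H₁ greater) = 0.95576
At α=0.1: p ≥ α → fail to reject H₀

reject H₀: no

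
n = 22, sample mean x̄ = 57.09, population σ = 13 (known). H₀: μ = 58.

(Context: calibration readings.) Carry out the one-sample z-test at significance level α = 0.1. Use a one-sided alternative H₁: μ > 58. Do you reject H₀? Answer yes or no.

reject H₀: no

SE = σ/√n = 13/√22 = 2.7716
z = (x̄−μ₀)/SE = (57.09−58)/2.7716 = -0.3283
p-value (one-sided, H₁ greater) = 0.62867
At α=0.1: p ≥ α → fail to reject H₀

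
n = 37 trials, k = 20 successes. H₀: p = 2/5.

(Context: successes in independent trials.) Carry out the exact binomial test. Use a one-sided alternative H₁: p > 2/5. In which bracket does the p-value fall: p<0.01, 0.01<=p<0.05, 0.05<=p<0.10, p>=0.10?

p-value bracket: 0.05<=p<0.10

Exact binomial: n=37, k=20, p₀=2/5=0.4000
P(X≥20) from Σ C(n,i)·p₀^i·(1−p₀)^(n−i)
p-value (one-sided, H₁ greater) = 0.05864
→ bracket: 0.05<=p<0.10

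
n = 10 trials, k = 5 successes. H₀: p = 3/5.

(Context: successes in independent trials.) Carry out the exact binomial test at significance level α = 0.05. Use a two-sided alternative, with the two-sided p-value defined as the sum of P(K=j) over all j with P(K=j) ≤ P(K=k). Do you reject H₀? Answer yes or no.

reject H₀: no

Exact binomial: n=10, k=5, p₀=3/5=0.6000
P(X=j) = C(n,j)·p₀^j·(1−p₀)^(n−j); p = Σ P(X=j) over j with P(X=j) ≤ P(X=5)
p-value (two-sided) = 0.53419
At α=0.05: p ≥ α → fail to reject H₀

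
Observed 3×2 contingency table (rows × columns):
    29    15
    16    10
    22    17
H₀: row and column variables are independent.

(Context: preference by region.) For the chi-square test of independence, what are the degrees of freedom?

degrees of freedom = 2

df = (r−1)(c−1) = (3−1)·(2−1) = 2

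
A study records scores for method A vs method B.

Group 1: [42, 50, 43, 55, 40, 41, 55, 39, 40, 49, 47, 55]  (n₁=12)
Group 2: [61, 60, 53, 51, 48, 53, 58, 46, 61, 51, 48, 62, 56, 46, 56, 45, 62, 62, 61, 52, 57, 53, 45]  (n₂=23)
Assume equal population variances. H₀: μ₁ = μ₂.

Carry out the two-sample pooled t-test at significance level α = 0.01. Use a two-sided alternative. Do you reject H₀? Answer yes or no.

reject H₀: yes

x̄₁=46.333, s₁=6.315, n₁=12
x̄₂=54.217, s₂=6.007, n₂=23
s_p² = [11·6.315² + 22·6.007²]/33 = 37.3509
SE = √(s_p²·(1/12+1/23)) = 2.1764
t = (46.333−54.217)/2.1764 = -3.6226
df = 33
p-value (two-sided) = 0.00097
At α=0.01: p < α → reject H₀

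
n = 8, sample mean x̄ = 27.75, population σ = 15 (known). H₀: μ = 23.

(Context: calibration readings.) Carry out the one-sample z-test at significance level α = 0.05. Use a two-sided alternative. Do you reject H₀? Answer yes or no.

reject H₀: no

SE = σ/√n = 15/√8 = 5.3033
z = (x̄−μ₀)/SE = (27.75−23)/5.3033 = 0.8957
p-value (two-sided) = 0.37043
At α=0.05: p ≥ α → fail to reject H₀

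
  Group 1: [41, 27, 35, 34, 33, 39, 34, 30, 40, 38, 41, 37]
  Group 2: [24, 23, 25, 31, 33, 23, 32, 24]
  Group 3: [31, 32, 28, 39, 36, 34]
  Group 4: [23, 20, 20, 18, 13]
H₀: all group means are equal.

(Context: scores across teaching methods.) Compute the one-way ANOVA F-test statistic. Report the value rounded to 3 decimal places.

Group means [35.75, 26.88, 33.33, 18.80], grand mean 30.258
SSB = Σnᵢ(x̄ᵢ−x̄)² = 1166.677; SSW = ΣΣ(x−x̄ᵢ)² = 475.258
MSB = 1166.677/3 = 388.8924; MSW = 475.258/27 = 17.6022
F = MSB/MSW = 22.0934
df = (3, 27)

test statistic = 22.093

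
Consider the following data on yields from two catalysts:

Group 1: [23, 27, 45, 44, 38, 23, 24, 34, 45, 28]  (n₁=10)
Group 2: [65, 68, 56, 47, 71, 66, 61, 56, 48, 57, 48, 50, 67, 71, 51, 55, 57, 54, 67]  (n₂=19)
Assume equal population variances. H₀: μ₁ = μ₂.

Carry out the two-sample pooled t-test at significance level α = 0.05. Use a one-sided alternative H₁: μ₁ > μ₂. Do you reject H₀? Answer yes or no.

reject H₀: no

x̄₁=33.100, s₁=9.291, n₁=10
x̄₂=58.684, s₂=8.104, n₂=19
s_p² = [9·9.291² + 18·8.104²]/27 = 72.5558
SE = √(s_p²·(1/10+1/19)) = 3.3278
t = (33.100−58.684)/3.3278 = -7.6880
df = 27
p-value (one-sided, H₁ greater) = 1.00000
At α=0.05: p ≥ α → fail to reject H₀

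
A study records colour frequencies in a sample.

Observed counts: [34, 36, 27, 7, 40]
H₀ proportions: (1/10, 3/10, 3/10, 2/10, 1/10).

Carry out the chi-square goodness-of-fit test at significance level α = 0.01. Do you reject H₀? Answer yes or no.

n = 144; E_i = n·p_i = [14.40, 43.20, 43.20, 28.80, 14.40]
χ² = (34−14.40)²/14.40 + (36−43.20)²/43.20 + (27−43.20)²/43.20 + (7−28.80)²/28.80 + (40−14.40)²/14.40 = 95.9653
df = 4
p-value (upper-tail) = 0.00000
At α=0.01: p < α → reject H₀

reject H₀: yes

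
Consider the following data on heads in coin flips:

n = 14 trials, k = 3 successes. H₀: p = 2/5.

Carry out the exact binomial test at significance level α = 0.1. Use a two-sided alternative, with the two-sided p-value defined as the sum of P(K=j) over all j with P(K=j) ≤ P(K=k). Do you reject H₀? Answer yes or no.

Exact binomial: n=14, k=3, p₀=2/5=0.4000
P(X=j) = C(n,j)·p₀^j·(1−p₀)^(n−j); p = Σ P(X=j) over j with P(X=j) ≤ P(X=3)
p-value (two-sided) = 0.18263
At α=0.1: p ≥ α → fail to reject H₀

reject H₀: no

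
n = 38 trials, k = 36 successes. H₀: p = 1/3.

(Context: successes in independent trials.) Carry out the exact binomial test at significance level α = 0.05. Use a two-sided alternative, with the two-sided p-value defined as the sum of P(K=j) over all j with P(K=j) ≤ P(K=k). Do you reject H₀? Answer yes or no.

Exact binomial: n=38, k=36, p₀=1/3=0.3333
P(X=j) = C(n,j)·p₀^j·(1−p₀)^(n−j); p = Σ P(X=j) over j with P(X=j) ≤ P(X=36)
p-value (two-sided) = 0.00000
At α=0.05: p < α → reject H₀

reject H₀: yes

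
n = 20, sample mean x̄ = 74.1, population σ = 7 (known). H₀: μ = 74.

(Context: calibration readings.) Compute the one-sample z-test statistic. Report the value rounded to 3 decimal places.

test statistic = 0.064

SE = σ/√n = 7/√20 = 1.5652
z = (x̄−μ₀)/SE = (74.1−74)/1.5652 = 0.0639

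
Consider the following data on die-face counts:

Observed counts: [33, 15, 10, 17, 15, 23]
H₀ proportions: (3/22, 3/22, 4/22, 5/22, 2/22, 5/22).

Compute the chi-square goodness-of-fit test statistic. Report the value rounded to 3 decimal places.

test statistic = 30.896

n = 113; E_i = n·p_i = [15.41, 15.41, 20.55, 25.68, 10.27, 25.68]
χ² = (33−15.41)²/15.41 + (15−15.41)²/15.41 + (10−20.55)²/20.55 + (17−25.68)²/25.68 + (15−10.27)²/10.27 + (23−25.68)²/25.68 = 30.8956
df = 5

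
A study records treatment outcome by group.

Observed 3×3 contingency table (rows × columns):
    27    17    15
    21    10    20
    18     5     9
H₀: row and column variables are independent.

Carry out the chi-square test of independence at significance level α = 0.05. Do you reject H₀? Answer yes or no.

Row totals [59, 51, 32], col totals [66, 32, 44], n=142
χ² = (27−27.42)²/27.42 + (17−13.30)²/13.30 + (15−18.28)²/18.28 + (21−23.70)²/23.70 + (10−11.49)²/11.49 + (20−15.80)²/15.80 + (18−14.87)²/14.87 + (5−7.21)²/7.21 + (9−9.92)²/9.92 = 4.6647
df = 4
p-value (upper-tail) = 0.32346
At α=0.05: p ≥ α → fail to reject H₀

reject H₀: no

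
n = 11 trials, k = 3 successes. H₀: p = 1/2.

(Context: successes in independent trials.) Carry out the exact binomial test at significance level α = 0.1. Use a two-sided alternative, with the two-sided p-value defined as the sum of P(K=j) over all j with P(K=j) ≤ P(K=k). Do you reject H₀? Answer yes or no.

reject H₀: no

Exact binomial: n=11, k=3, p₀=1/2=0.5000
P(X=j) = C(n,j)·p₀^j·(1−p₀)^(n−j); p = Σ P(X=j) over j with P(X=j) ≤ P(X=3)
p-value (two-sided) = 0.22656
At α=0.1: p ≥ α → fail to reject H₀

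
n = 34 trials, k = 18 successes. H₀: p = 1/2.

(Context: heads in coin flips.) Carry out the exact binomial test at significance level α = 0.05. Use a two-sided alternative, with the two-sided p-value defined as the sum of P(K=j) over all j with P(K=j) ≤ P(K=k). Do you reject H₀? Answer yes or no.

Exact binomial: n=34, k=18, p₀=1/2=0.5000
P(X=j) = C(n,j)·p₀^j·(1−p₀)^(n−j); p = Σ P(X=j) over j with P(X=j) ≤ P(X=18)
p-value (two-sided) = 0.86417
At α=0.05: p ≥ α → fail to reject H₀

reject H₀: no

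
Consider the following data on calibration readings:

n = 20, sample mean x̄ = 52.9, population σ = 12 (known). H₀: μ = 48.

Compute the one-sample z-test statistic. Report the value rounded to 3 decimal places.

test statistic = 1.826

SE = σ/√n = 12/√20 = 2.6833
z = (x̄−μ₀)/SE = (52.9−48)/2.6833 = 1.8261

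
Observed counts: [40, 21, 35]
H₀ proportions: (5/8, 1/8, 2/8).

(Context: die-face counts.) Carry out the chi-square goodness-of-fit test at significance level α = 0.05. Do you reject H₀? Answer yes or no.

n = 96; E_i = n·p_i = [60.00, 12.00, 24.00]
χ² = (40−60.00)²/60.00 + (21−12.00)²/12.00 + (35−24.00)²/24.00 = 18.4583
df = 2
p-value (upper-tail) = 0.00010
At α=0.05: p < α → reject H₀

reject H₀: yes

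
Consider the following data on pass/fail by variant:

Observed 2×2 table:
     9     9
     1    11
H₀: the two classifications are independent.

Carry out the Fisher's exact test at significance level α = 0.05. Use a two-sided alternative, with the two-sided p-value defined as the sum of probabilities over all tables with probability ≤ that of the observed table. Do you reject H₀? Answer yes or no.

Margins: r₁=18, r₂=12, c₁=10, c₂=20, n=30
p_obs = C(18,9)·C(12,1)/C(30,10); sum pmf over tables with pmf ≤ p_obs
p-value (two-sided) = 0.02353
At α=0.05: p < α → reject H₀

reject H₀: yes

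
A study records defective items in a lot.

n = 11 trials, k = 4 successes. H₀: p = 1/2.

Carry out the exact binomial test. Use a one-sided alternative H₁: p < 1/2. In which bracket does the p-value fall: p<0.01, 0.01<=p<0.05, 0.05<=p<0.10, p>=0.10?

p-value bracket: p>=0.10

Exact binomial: n=11, k=4, p₀=1/2=0.5000
P(X≤4) from Σ C(n,i)·p₀^i·(1−p₀)^(n−i)
p-value (one-sided, H₁ less) = 0.27441
→ bracket: p>=0.10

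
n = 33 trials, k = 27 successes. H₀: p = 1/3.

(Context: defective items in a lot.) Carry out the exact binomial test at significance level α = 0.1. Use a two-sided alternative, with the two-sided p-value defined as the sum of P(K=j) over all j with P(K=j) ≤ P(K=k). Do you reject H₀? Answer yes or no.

reject H₀: yes

Exact binomial: n=33, k=27, p₀=1/3=0.3333
P(X=j) = C(n,j)·p₀^j·(1−p₀)^(n−j); p = Σ P(X=j) over j with P(X=j) ≤ P(X=27)
p-value (two-sided) = 0.00000
At α=0.1: p < α → reject H₀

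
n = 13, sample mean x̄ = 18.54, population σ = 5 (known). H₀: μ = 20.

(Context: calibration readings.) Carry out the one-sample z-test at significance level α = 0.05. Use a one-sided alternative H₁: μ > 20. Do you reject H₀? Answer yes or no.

SE = σ/√n = 5/√13 = 1.3868
z = (x̄−μ₀)/SE = (18.54−20)/1.3868 = -1.0528
p-value (one-sided, H₁ greater) = 0.85379
At α=0.05: p ≥ α → fail to reject H₀

reject H₀: no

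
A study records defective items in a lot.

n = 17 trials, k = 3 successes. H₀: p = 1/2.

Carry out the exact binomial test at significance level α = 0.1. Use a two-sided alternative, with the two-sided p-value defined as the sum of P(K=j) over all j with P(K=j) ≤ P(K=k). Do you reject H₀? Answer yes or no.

Exact binomial: n=17, k=3, p₀=1/2=0.5000
P(X=j) = C(n,j)·p₀^j·(1−p₀)^(n−j); p = Σ P(X=j) over j with P(X=j) ≤ P(X=3)
p-value (two-sided) = 0.01273
At α=0.1: p < α → reject H₀

reject H₀: yes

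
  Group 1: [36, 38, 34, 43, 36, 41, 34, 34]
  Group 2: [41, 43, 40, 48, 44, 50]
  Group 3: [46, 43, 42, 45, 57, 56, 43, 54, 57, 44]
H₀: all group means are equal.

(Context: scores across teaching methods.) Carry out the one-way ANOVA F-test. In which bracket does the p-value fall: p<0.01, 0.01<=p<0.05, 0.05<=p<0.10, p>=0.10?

p-value bracket: p<0.01

Group means [37.00, 44.33, 48.70], grand mean 43.708
SSB = Σnᵢ(x̄ᵢ−x̄)² = 611.525; SSW = ΣΣ(x−x̄ᵢ)² = 531.433
MSB = 611.525/2 = 305.7625; MSW = 531.433/21 = 25.3063
F = MSB/MSW = 12.0824
df = (2, 21)
p-value (upper-tail) = 0.00032
→ bracket: p<0.01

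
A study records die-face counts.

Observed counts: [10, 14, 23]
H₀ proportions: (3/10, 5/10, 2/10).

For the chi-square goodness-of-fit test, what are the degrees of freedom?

df = k − 1 = 3 − 1 = 2

degrees of freedom = 2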